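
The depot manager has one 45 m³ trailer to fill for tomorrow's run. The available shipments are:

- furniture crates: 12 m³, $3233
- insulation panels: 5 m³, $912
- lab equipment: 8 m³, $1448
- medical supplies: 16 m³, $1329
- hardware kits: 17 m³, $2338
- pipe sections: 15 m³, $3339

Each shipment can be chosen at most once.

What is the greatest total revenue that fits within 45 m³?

8932

Taking furniture crates + insulation panels + lab equipment + pipe sections: 40 m³ used, 8932 in revenue.
An exhaustive check of the 64 subsets confirms 8932.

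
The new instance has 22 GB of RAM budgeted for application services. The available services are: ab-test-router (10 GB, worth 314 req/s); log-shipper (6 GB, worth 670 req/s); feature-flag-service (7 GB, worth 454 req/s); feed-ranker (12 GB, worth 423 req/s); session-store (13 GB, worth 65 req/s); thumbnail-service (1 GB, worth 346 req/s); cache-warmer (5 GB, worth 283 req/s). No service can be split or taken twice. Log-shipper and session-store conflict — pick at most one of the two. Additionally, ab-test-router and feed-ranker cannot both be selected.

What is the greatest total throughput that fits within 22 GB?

1753

Taking log-shipper + feature-flag-service + thumbnail-service + cache-warmer: 19 GB used, 1753 in throughput.
No other feasible combination exceeds 1753.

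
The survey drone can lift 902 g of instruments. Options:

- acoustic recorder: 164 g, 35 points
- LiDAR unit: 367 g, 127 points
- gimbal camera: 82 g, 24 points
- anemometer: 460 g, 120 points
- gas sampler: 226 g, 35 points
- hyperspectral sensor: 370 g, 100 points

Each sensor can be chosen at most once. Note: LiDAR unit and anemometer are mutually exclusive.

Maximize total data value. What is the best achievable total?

262

Greedy by ratio would take LiDAR unit + gimbal camera + hyperspectral sensor: 819 g used, total 251.
The 82 g tied up in gimbal camera is better spent on acoustic recorder — total rises to 262 (901 g).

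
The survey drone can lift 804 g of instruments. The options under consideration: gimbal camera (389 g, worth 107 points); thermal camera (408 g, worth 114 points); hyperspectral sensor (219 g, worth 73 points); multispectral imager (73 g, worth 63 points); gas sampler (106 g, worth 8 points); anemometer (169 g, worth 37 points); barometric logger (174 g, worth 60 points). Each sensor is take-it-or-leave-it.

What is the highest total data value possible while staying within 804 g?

251

Greedy by ratio would take hyperspectral sensor + multispectral imager + gas sampler + anemometer + barometric logger: 741 g used, total 241.
The 343 g tied up in anemometer and barometric logger is better spent on gimbal camera — total rises to 251 (787 g).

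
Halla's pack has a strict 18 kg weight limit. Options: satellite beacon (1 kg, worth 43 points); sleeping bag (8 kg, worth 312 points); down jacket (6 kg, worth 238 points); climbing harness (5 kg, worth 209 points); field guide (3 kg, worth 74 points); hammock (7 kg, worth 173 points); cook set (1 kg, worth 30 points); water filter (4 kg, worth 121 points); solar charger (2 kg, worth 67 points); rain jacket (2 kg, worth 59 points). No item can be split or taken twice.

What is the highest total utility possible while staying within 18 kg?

690

A density-first pass picks satellite beacon + down jacket + climbing harness + water filter + solar charger — 678 at 18 kg.
Replace climbing harness and water filter with sleeping bag + cook set: the trade gains 12 net, giving 690 at 18 kg.
An exhaustive check of the 1024 subsets confirms 690.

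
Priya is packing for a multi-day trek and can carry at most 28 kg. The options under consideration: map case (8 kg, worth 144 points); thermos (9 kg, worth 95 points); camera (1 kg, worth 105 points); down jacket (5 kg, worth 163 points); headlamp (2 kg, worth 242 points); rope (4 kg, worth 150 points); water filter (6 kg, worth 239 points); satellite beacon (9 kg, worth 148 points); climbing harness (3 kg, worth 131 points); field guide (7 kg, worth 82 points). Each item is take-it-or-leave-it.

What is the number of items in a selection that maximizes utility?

Optimal total is 1112.
For example camera + down jacket + headlamp + rope + water filter + climbing harness + field guide achieves it, using 28 kg.
All optima have 7 items.

7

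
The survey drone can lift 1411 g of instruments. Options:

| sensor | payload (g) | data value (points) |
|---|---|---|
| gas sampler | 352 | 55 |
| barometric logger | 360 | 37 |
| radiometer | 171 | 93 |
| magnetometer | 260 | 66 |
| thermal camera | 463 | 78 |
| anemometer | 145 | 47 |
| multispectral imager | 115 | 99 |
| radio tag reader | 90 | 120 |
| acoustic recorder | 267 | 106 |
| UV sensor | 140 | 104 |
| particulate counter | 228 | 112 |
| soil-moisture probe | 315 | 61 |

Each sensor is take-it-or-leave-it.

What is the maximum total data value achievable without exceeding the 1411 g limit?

A density-first pass picks radiometer + anemometer + multispectral imager + radio tag reader + acoustic recorder + UV sensor + particulate counter — 681 at 1156 g.
Replace anemometer with magnetometer: the trade gains 19 net, giving 700 at 1271 g.
No other feasible combination exceeds 700.

700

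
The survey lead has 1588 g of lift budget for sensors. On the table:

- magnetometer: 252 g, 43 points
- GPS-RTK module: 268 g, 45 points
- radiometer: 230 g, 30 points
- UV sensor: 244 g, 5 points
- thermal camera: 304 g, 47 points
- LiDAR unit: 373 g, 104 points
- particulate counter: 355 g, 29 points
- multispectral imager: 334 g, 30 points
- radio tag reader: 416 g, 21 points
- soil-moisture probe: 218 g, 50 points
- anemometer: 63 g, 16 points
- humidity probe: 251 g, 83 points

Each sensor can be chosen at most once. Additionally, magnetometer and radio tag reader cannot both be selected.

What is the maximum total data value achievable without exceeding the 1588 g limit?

Filling by ratio: magnetometer + GPS-RTK module + LiDAR unit + soil-moisture probe + anemometer + humidity probe for 341, with 163 g left unused.
Dropping magnetometer frees 252 g; slotting in thermal camera (304 g) lifts the total to 345 at 1477 g.
Every other selection either busts 1588 g or breaks a pairing rule or fails to beat 345.

345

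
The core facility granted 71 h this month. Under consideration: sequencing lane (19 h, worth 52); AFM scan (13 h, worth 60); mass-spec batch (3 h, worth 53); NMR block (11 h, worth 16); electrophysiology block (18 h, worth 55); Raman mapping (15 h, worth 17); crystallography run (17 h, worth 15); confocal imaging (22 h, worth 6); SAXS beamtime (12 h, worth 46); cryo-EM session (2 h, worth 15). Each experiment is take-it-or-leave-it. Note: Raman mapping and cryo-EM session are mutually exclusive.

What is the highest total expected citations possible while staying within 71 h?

281

Ranking by ratio (expected citations/h): mass-spec batch 17.67, cryo-EM session 7.50, AFM scan 4.62, SAXS beamtime 3.83.
Taking sequencing lane + AFM scan + mass-spec batch + electrophysiology block + SAXS beamtime + cryo-EM session: 67 h used, 281 in expected citations.
Nothing else feasible within 71 h beats 281.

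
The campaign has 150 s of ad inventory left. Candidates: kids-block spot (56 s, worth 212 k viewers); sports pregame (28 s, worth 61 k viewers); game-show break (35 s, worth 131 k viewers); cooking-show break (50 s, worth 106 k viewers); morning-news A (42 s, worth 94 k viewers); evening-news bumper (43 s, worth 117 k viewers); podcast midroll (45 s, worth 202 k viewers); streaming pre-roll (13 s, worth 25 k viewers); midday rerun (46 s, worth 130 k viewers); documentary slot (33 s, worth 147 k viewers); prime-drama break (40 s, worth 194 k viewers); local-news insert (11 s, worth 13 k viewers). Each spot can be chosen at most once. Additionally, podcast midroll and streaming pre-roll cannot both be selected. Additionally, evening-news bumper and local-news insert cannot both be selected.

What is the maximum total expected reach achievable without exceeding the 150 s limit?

608

The ratio heuristic lands on sports pregame + podcast midroll + documentary slot + prime-drama break (604) but leaves 4 s idle.
The 61 s tied up in sports pregame and documentary slot is better spent on kids-block spot — total rises to 608 (141 s).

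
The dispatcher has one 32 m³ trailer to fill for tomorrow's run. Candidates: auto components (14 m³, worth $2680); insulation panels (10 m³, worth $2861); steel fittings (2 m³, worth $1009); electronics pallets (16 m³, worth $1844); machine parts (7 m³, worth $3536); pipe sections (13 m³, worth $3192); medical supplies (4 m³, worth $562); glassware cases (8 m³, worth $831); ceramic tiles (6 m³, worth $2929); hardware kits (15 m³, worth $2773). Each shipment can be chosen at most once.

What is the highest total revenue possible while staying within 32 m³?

A density-first pass picks insulation panels + steel fittings + machine parts + medical supplies + ceramic tiles — 10897 at 29 m³.
Replace insulation panels with pipe sections: the trade gains 331 net, giving 11228 at 32 m³.

11228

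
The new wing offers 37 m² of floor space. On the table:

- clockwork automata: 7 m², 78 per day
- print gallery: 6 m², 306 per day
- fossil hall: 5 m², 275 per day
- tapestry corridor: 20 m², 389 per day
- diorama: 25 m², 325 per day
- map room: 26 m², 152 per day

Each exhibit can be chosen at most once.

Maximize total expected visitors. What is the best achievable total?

970

Best packing: print gallery + fossil hall + tapestry corridor — 31 m², 970 total.
The spare 6 m² is too small for any remaining exhibit, and no exchange beats 970.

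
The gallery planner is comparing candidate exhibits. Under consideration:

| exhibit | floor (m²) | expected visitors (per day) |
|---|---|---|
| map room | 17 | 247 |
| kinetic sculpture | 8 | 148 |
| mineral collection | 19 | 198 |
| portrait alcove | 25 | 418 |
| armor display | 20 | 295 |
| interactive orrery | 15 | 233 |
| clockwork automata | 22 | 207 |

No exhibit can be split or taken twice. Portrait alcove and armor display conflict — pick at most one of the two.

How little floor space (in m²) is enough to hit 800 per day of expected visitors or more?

50

Look for the lowest-floor combination reaching 800.
map room + kinetic sculpture + portrait alcove: 813 expected visitors at 50 m².
Any bundle with less than 50 m² falls short of 800.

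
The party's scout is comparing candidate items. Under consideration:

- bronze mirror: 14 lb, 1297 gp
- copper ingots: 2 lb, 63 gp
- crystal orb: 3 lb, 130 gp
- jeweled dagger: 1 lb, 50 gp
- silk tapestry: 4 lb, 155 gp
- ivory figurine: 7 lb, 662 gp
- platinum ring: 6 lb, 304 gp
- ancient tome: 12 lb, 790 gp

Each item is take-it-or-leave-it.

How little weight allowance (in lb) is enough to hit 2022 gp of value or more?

23

Look for the lowest-weight combination reaching 2022.
bronze mirror + copper ingots + ivory figurine reaches 2022 using 23 lb.
Any bundle with less than 23 lb falls short of 2022.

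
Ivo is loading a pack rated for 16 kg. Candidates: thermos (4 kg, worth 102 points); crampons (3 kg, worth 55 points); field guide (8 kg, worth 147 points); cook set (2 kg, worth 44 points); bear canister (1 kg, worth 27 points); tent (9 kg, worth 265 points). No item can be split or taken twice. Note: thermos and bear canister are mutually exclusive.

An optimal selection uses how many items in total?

3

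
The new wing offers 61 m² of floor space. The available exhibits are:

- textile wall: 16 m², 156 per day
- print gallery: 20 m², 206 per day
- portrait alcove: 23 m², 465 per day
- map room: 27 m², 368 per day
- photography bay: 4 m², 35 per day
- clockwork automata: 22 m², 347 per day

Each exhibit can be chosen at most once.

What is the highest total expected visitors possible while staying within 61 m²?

968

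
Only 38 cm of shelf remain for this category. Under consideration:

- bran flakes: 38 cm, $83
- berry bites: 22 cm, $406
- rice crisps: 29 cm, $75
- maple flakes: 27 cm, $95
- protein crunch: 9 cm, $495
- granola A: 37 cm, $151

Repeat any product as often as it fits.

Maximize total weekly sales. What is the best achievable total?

Ranking by ratio (weekly sales/cm): protein crunch 55.00, berry bites 18.45, granola A 4.08, maple flakes 3.52.
Taking 4×protein crunch: 36 cm used, 1980 in weekly sales.
Nothing else within 38 cm beats 1980.

1980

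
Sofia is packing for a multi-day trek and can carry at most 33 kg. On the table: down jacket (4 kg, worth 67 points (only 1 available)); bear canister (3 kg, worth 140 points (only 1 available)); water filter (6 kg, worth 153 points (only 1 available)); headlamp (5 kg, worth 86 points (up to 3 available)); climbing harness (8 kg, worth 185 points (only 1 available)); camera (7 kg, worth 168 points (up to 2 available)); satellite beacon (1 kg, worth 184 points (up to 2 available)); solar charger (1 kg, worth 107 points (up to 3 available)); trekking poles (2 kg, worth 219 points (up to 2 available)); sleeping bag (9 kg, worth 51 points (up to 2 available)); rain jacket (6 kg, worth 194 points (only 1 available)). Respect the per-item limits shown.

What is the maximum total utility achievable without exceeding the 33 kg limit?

A density-first pass picks bear canister + water filter + camera + 2×satellite beacon + 3×solar charger + 2×trekking poles + rain jacket — 1782 at 31 kg.
Replace water filter with climbing harness: the trade gains 32 net, giving 1814 at 33 kg.
That's the maximum — no swap from here does better than 1814.

1814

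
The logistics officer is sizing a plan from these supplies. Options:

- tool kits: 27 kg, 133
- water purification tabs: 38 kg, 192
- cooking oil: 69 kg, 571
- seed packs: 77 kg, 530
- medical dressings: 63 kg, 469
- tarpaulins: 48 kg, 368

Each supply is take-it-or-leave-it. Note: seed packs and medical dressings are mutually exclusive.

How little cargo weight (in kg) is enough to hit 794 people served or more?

Look for the lowest-cargo combination reaching 794.
medical dressings + tarpaulins: 837 people served at 111 kg.
Below 111 kg the best achievable stays under 794.

111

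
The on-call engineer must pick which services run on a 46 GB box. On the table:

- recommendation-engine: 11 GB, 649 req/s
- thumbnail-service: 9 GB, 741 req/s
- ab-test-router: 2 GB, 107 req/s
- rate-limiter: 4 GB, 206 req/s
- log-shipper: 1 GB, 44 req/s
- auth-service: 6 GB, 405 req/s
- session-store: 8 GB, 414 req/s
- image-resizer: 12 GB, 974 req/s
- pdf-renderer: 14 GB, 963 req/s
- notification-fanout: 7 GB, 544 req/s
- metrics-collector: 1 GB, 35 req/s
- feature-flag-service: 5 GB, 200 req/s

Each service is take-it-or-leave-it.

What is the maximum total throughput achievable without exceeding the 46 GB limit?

A density-first pass picks thumbnail-service + ab-test-router + log-shipper + image-resizer + pdf-renderer + notification-fanout + metrics-collector — 3408 at 46 GB.
Replace ab-test-router and log-shipper and metrics-collector with rate-limiter: the trade gains 20 net, giving 3428 at 46 GB.
Every other selection either busts 46 GB or fails to beat 3428.

3428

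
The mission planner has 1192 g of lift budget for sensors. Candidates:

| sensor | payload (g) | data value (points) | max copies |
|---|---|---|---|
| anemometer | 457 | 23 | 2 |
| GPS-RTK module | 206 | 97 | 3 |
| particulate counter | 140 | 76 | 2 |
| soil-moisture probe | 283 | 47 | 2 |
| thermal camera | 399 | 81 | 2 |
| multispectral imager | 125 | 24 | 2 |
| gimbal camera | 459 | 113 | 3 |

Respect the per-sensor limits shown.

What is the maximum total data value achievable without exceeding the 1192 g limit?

491

Best packing: 3×GPS-RTK module + 2×particulate counter + 2×multispectral imager — 1148 g, 491 total.
Nothing else within 1192 g beats 491.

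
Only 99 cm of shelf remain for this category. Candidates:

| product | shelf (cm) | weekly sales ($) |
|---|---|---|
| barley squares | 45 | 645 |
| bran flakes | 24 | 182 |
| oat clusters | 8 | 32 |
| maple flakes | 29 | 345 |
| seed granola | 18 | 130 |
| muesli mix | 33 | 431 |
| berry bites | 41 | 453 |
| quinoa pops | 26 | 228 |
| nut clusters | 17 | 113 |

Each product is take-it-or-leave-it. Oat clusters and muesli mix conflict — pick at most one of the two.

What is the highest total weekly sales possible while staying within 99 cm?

1206

The ratio ordering already packs tightly: barley squares + seed granola + muesli mix, 96 cm, 1206.
The spare 3 cm is too small for any remaining product, and no feasible exchange beats 1206.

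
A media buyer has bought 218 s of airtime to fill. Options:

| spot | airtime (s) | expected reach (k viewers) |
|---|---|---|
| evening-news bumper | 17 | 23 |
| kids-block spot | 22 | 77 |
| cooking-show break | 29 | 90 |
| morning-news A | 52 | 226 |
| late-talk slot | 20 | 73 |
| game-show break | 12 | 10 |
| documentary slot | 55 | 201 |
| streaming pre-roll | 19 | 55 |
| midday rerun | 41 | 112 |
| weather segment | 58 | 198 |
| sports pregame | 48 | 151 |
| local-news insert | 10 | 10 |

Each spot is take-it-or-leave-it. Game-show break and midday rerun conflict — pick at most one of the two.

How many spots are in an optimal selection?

5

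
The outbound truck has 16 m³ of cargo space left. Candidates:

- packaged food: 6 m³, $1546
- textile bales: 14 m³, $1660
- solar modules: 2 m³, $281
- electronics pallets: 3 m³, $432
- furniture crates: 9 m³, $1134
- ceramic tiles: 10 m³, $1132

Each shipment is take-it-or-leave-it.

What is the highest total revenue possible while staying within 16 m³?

Taking the top-ratio shipments first gives packaged food + solar modules + electronics pallets for 2259 (11 m³).
The 5 m³ tied up in solar modules and electronics pallets is better spent on furniture crates — total rises to 2680 (15 m³).
The spare 1 m³ is too small for any remaining shipment, and no exchange beats 2680.

2680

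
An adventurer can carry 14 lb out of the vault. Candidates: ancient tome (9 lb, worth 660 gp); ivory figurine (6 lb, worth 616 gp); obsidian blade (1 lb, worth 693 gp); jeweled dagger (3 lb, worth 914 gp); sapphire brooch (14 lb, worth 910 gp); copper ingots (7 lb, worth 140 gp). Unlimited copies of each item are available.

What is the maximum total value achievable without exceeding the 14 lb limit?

Taking 14×obsidian blade: 14 lb used, 9702 in value.

9702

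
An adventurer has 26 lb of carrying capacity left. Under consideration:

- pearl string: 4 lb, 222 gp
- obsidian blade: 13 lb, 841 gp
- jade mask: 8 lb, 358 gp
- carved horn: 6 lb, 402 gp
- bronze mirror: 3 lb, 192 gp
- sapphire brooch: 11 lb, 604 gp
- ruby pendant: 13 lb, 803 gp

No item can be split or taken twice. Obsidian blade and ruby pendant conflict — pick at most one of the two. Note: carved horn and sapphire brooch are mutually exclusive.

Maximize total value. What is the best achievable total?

1657

Taking pearl string + obsidian blade + carved horn + bronze mirror: 26 lb used, 1657 in value.
Runner-up pearl string + carved horn + bronze mirror + ruby pendant tops out at 1619.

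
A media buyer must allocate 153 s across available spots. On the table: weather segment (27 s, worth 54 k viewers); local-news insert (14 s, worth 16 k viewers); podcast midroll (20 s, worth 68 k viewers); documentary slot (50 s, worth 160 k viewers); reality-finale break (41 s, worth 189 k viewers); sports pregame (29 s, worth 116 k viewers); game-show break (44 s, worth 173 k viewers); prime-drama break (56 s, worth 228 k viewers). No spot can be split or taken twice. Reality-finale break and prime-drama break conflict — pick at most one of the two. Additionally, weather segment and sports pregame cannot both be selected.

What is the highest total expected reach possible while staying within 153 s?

585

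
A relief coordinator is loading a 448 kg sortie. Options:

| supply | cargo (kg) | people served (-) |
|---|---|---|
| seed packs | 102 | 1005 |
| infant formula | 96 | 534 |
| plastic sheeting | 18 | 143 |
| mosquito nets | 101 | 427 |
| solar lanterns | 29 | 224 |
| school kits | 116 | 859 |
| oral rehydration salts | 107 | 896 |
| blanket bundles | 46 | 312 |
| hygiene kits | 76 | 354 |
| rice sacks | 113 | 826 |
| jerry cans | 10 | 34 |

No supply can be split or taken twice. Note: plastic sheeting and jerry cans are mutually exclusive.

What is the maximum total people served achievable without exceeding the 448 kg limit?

Density check — seed packs 9.85, oral rehydration salts 8.37, plastic sheeting 7.94, solar lanterns 7.72 are the best per kg.
Best packing: seed packs + school kits + oral rehydration salts + rice sacks + jerry cans — 448 kg, 3620 total.
That's the maximum — no feasible swap from here does better than 3620.

3620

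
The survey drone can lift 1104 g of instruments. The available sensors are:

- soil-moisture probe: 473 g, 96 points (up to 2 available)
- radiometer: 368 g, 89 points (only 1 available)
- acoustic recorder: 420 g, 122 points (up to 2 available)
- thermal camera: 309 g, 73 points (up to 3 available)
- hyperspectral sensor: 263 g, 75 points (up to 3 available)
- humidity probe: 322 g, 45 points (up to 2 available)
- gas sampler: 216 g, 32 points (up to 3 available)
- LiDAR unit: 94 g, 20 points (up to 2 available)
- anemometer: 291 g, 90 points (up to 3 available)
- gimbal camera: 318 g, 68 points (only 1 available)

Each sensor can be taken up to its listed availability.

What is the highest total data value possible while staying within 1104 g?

322

Density check — anemometer 0.31, acoustic recorder 0.29, hyperspectral sensor 0.29 are the best per g.
The ratio heuristic lands on 2×LiDAR unit + 3×anemometer (310) but leaves 43 g idle.
Dropping LiDAR unit and anemometer frees 385 g; slotting in acoustic recorder (420 g) lifts the total to 322 at 1096 g.
Every other selection either busts 1104 g or exceeds an availability limit or fails to beat 322.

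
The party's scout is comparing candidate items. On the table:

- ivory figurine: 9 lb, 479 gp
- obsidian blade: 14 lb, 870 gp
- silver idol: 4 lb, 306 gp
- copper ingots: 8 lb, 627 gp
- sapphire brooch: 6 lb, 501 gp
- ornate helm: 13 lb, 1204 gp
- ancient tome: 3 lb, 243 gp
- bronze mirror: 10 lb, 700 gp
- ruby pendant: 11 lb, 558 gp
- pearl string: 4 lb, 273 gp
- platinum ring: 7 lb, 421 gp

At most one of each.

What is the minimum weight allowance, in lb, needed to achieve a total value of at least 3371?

Look for the lowest-weight combination reaching 3371.
silver idol + sapphire brooch + ornate helm + ancient tome + bronze mirror + platinum ring: 3375 value at 43 lb.
Below 43 lb the best achievable stays under 3371.

43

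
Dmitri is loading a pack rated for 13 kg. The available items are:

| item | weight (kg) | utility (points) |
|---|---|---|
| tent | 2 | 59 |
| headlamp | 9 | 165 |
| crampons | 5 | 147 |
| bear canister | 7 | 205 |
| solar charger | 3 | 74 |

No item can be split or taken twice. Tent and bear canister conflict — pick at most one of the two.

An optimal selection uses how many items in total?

2

Optimal total is 352.
For example crampons + bear canister achieves it, using 12 kg.
All optima have 2 items.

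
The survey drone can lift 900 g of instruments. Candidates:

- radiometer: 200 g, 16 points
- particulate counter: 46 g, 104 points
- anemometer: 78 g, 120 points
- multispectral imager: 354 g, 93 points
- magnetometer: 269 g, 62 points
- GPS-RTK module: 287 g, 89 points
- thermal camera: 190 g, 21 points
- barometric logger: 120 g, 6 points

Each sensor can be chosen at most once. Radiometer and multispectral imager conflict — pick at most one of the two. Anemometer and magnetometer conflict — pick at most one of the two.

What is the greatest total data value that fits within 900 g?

Ranking by ratio (data value/g): particulate counter 2.26, anemometer 1.54, GPS-RTK module 0.31.
Best packing: particulate counter + anemometer + multispectral imager + GPS-RTK module + barometric logger — 885 g, 412 total.
Nothing else feasible within 900 g beats 412.

412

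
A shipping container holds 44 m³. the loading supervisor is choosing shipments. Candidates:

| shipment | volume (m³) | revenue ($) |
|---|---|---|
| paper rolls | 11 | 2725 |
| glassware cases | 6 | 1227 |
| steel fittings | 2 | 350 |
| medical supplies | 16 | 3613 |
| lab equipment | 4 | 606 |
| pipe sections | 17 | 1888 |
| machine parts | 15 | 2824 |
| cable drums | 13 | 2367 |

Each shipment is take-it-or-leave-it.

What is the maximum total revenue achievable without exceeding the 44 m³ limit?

9512

The ratio heuristic lands on paper rolls + glassware cases + steel fittings + medical supplies + lab equipment (8521) but leaves 5 m³ idle.
The 10 m³ tied up in glassware cases and lab equipment is better spent on machine parts — total rises to 9512 (44 m³).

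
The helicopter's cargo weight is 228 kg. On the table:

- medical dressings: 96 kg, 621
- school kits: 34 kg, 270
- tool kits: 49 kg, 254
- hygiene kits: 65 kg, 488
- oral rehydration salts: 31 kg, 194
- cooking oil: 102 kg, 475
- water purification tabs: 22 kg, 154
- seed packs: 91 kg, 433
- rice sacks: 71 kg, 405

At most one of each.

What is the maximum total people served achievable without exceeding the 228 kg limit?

1573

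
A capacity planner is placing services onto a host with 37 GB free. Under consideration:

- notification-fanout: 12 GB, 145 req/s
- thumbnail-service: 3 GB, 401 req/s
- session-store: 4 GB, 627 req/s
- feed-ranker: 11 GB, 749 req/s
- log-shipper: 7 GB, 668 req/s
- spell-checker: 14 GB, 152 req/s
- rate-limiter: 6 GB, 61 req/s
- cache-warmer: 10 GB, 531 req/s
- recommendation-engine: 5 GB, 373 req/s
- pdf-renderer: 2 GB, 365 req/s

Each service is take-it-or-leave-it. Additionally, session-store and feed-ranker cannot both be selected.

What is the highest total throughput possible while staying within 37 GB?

3026

Best packing: thumbnail-service + session-store + log-shipper + rate-limiter + cache-warmer + recommendation-engine + pdf-renderer — 37 GB, 3026 total.
Runner-up thumbnail-service + session-store + log-shipper + cache-warmer + recommendation-engine + pdf-renderer tops out at 2965.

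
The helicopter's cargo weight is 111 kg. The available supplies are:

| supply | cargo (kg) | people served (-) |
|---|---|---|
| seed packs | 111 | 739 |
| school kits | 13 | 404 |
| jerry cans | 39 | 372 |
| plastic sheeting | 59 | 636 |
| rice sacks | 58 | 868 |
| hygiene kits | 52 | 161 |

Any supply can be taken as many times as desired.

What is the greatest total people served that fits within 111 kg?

3232

Best packing: 8×school kits — 104 kg, 3232 total.
The spare 7 kg is too small for any remaining supply, and no exchange beats 3232.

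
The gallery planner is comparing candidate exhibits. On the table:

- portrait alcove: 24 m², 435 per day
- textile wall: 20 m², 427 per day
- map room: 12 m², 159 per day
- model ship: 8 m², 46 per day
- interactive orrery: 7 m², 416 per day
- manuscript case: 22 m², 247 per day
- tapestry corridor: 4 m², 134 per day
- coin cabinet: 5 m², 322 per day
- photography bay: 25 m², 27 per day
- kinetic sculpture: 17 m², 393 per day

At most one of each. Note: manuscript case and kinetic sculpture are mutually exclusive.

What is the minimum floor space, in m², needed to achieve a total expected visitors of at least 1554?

49

Need the lightest bundle worth ≥ 1554.
textile wall + interactive orrery + coin cabinet + kinetic sculpture reaches 1558 using 49 m².
Below 49 m² the best achievable stays under 1554.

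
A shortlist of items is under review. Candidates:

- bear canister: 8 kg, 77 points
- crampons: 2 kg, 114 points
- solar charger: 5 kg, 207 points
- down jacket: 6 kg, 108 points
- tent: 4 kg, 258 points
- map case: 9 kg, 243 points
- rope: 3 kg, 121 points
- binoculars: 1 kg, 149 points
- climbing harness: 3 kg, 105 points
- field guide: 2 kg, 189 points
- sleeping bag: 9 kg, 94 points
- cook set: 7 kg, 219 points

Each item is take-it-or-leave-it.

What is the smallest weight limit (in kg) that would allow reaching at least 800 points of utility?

Need the lightest bundle worth ≥ 800.
Taking solar charger + tent + binoculars + field guide gives 803 (≥ 800) for 12 kg.
No combination under 12 kg hits 800.

12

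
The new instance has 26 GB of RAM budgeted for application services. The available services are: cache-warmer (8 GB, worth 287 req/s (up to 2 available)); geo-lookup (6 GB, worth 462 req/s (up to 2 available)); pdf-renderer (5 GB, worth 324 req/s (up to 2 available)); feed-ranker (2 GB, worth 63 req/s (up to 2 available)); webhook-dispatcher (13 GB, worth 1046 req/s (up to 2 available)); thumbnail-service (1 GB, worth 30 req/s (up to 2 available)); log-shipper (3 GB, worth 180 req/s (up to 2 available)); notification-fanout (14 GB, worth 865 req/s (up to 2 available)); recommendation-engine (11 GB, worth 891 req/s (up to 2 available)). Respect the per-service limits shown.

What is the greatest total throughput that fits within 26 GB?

2092

Greedy by ratio would take thumbnail-service + log-shipper + 2×recommendation-engine: 26 GB used, total 1992.
The 26 GB tied up in thumbnail-service and log-shipper and 2×recommendation-engine is better spent on 2×webhook-dispatcher — total rises to 2092 (26 GB).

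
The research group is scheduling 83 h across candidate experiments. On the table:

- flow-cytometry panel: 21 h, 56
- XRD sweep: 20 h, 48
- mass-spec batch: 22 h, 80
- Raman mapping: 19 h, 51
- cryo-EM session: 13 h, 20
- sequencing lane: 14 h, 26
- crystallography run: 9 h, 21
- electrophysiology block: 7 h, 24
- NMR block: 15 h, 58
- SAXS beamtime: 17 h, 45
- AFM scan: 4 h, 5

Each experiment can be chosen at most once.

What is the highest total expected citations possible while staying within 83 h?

263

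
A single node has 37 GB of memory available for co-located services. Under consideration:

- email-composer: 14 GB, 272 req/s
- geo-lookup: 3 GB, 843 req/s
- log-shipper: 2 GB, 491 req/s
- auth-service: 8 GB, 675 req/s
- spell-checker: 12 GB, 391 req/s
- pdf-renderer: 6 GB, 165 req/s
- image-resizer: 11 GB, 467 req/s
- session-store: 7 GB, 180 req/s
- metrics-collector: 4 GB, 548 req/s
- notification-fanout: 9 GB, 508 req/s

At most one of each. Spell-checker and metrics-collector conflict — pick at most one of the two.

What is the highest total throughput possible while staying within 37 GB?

Ranking by ratio (throughput/GB): geo-lookup 281.00, log-shipper 245.50, metrics-collector 137.00, auth-service 84.38.
Taking geo-lookup + log-shipper + auth-service + image-resizer + metrics-collector + notification-fanout: 37 GB used, 3532 in throughput.

3532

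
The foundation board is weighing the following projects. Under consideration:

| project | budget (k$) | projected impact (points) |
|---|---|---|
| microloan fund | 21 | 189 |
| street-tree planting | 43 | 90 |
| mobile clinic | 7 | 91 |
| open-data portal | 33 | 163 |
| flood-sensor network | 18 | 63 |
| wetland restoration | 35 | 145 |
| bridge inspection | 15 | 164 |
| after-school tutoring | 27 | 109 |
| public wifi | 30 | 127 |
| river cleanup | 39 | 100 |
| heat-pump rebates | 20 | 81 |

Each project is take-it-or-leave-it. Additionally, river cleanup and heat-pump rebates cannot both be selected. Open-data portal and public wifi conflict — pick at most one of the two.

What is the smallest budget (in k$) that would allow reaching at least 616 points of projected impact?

Need the lightest bundle worth ≥ 616.
microloan fund + mobile clinic + flood-sensor network + bridge inspection + after-school tutoring reaches 616 using 88 k$.
No combination under 88 k$ hits 616.

88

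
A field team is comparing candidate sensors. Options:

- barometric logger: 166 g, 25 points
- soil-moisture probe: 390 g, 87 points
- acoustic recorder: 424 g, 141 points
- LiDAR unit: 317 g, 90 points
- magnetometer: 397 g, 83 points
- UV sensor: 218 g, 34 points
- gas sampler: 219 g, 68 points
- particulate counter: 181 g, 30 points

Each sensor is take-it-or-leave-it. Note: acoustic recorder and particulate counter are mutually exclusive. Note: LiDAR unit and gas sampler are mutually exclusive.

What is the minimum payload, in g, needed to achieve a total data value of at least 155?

590

Need the lightest bundle worth ≥ 155.
barometric logger + acoustic recorder: 166 data value at 590 g.
No combination under 590 g hits 155.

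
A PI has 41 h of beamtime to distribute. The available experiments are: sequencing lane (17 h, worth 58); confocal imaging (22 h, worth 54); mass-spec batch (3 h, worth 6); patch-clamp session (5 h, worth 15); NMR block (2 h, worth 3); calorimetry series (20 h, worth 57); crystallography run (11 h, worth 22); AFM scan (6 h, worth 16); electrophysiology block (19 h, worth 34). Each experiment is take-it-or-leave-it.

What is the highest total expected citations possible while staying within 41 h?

121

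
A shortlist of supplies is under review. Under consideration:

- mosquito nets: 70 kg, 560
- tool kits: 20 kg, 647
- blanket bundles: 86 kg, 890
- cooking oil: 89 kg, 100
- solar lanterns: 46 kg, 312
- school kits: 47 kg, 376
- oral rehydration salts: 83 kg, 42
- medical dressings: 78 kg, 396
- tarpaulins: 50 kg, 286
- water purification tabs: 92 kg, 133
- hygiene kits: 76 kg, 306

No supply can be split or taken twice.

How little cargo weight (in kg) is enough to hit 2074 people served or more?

176

Look for the lowest-cargo combination reaching 2074.
mosquito nets + tool kits + blanket bundles: 2097 people served at 176 kg.
Any bundle with less than 176 kg falls short of 2074.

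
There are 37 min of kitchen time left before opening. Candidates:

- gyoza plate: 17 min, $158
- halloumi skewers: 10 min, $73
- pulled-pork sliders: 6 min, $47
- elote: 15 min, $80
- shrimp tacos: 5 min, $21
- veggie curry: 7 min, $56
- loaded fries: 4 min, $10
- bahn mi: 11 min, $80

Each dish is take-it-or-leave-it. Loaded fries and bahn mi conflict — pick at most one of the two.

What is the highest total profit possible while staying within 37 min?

294

Greedy by ratio would take gyoza plate + pulled-pork sliders + shrimp tacos + veggie curry: 35 min used, total 282.
Replace pulled-pork sliders and shrimp tacos with bahn mi: the trade gains 12 net, giving 294 at 35 min.
The closest alternative, gyoza plate + halloumi skewers + pulled-pork sliders + loaded fries, reaches only 288.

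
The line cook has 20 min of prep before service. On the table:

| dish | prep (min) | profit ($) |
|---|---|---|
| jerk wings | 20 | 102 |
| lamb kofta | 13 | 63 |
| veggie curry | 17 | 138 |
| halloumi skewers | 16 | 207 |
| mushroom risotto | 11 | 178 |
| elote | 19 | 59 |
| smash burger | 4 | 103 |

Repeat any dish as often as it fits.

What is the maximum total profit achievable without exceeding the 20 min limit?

By profit per min: smash burger 25.75, mushroom risotto 16.18, halloumi skewers 12.94 lead.
The ratio ordering already packs tightly: 5×smash burger, 20 min, 515.
Nothing else within 20 min beats 515.

515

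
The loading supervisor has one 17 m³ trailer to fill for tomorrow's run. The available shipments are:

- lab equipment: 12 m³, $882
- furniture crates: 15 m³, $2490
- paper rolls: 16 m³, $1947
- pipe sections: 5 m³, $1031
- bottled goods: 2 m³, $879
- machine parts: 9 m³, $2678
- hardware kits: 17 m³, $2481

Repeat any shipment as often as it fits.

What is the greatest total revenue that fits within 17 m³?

Density check — bottled goods 439.50, machine parts 297.56, pipe sections 206.20, furniture crates 166.00 are the best per m³.
Taking 8×bottled goods: 16 m³ used, 7032 in revenue.
Nothing else within 17 m³ beats 7032.

7032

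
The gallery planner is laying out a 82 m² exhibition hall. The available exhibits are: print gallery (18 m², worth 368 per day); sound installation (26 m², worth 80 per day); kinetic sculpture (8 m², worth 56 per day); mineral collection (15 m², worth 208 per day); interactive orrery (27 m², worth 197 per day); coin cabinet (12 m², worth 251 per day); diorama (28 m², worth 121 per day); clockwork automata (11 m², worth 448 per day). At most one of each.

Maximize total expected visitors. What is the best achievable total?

1355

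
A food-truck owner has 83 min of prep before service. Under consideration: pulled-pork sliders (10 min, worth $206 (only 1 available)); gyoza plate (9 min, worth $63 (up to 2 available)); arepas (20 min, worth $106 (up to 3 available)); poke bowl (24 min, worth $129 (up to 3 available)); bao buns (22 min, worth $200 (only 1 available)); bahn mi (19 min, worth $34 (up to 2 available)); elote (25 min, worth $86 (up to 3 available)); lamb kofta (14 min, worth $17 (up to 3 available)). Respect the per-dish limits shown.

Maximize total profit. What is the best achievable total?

681

Filling by ratio: pulled-pork sliders + 2×gyoza plate + poke bowl + bao buns for 661, with 9 min left unused.
Dropping gyoza plate and poke bowl frees 33 min; slotting in 2×arepas (40 min) lifts the total to 681 at 81 min.
No other feasible combination exceeds 681.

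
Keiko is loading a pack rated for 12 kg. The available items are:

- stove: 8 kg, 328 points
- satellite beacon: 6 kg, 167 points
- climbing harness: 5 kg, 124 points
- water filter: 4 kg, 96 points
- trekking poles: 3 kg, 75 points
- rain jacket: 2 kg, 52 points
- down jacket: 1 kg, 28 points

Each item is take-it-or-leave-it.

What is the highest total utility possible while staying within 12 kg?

431

Density check — stove 41.00, down jacket 28.00, satellite beacon 27.83 are the best per kg.
Taking the top-ratio items first gives stove + rain jacket + down jacket for 408 (11 kg).
The 2 kg tied up in rain jacket is better spent on trekking poles — total rises to 431 (12 kg).
That's the maximum — no swap from here does better than 431.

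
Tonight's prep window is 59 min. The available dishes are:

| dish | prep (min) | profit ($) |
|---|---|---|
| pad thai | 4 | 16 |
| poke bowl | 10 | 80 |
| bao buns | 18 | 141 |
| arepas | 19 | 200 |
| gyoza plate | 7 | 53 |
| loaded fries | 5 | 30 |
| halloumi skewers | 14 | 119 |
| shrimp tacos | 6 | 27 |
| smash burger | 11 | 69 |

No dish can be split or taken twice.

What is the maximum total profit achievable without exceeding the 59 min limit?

513

Taking the top-ratio dishes first gives pad thai + poke bowl + arepas + gyoza plate + loaded fries + halloumi skewers for 498 (59 min).
Replace pad thai and poke bowl and loaded fries with bao buns: the trade gains 15 net, giving 513 at 58 min.
Every other selection either busts 59 min or fails to beat 513.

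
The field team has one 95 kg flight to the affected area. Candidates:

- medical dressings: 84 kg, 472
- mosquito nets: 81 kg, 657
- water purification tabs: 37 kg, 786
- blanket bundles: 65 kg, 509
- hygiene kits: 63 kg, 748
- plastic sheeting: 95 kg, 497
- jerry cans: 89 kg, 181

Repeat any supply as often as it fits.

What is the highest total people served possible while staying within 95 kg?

1572

Best packing: 2×water purification tabs — 74 kg, 1572 total.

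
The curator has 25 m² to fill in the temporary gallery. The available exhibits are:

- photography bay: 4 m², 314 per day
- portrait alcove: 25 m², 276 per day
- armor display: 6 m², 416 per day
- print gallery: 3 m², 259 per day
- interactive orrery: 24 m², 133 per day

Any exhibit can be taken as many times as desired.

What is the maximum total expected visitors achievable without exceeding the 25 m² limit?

2127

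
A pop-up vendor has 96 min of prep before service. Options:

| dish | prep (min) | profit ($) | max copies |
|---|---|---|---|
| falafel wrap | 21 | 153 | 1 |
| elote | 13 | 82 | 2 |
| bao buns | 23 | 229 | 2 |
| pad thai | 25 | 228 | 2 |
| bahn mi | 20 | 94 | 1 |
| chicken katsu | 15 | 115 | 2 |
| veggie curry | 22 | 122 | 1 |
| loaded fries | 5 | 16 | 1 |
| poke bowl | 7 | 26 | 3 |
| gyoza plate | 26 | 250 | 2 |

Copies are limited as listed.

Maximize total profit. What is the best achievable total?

By profit per min: bao buns 9.96, gyoza plate 9.62, pad thai 9.12, chicken katsu 7.67 lead.
The ratio heuristic lands on 2×bao buns + chicken katsu + poke bowl + gyoza plate (849) but leaves 2 min idle.
Replace chicken katsu and poke bowl and gyoza plate with 2×pad thai: the trade gains 65 net, giving 914 at 96 min.
Every other selection either busts 96 min or exceeds an availability limit or fails to beat 914.

914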